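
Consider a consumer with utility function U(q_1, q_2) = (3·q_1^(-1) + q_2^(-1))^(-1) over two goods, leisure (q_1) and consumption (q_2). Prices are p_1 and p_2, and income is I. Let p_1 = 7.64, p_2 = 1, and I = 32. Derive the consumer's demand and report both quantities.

From the CES first-order condition, 3·(q_2/q_1)^(2) = p_1/p_2.
Hence q_2/q_1 = ((1/3)·p_1/p_2)^(1/(2)), i.e. raised to the 0.5 power.
With the ratio pinned down, the budget gives q_1* = I/(p_1 + p_2·(q_2/q_1)) and q_2* = (q_2/q_1)·q_1*.
Numerically q_2/q_1 = 1.595828, so q_1* = 32/(7.64 + 1·1.595828) = 3.4648 and q_2* = 1.595828·3.4648 = 5.5292.

q_1* = 3.4648, q_2* = 5.5292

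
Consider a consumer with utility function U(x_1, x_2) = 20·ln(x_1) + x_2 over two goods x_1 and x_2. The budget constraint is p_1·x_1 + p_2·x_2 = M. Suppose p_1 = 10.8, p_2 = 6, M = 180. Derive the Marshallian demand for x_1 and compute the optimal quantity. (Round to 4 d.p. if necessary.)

MU_x_1 = 20/x_1, MU_x_2 = 1. Tangency: 20/x_1 = p_1/p_2.
So x_1*(p_1,p_2) = 20·p_2/p_1, independent of income; and x_2* = (M − 20·p_2)/p_2.
At the given prices: x_1* = 20·6/10.8 = 11.1111.

x_1* = 11.1111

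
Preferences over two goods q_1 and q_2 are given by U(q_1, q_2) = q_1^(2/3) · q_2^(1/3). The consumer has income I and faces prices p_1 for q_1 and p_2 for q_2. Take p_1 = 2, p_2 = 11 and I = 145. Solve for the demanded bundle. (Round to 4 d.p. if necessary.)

Demand: q_1*(p_1,p_2,I) = 2/3·I/p_1 and q_2* = 1/3·I/p_2.
At p_1=2, p_2=11, I=145: q_1* = 2/3·145/2 = 48.3333, q_2* = 4.3939.

q_1* = 48.3333, q_2* = 4.3939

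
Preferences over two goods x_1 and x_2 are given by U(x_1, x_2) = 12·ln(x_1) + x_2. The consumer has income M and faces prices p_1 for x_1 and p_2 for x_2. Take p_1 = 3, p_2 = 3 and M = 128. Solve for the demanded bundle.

Set MRS = p_1/p_2: (12/x_1)/1 = p_1/p_2.
So x_1*(p_1,p_2) = 12·p_2/p_1, independent of income; and x_2* = (M − 12·p_2)/p_2.
At the given prices: x_1* = 12·3/3 = 12, and x_2* = 30.6667.

x_1* = 12, x_2* = 30.6667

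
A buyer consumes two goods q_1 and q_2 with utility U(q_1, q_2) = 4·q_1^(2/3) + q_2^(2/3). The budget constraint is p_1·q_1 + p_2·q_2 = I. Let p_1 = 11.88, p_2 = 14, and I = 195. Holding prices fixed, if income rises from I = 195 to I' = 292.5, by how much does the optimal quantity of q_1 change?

From the CES first-order condition, 4·(q_2/q_1)^(1/3) = p_1/p_2.
Hence q_2/q_1 = ((1/4)·p_1/p_2)^(1/(1/3)), i.e. raised to the 3 power.
With the ratio pinned down, the budget gives q_1* = I/(p_1 + p_2·(q_2/q_1)) and q_2* = (q_2/q_1)·q_1*.
Numerically q_2/q_1 = 0.009547, so q_1* = 195/(11.88 + 14·0.009547) = 16.2315.
At I' = 292.5: q_1* = 24.3473. Change: 24.3473 − 16.2315 = 8.1158.

Δq_1* = 8.1158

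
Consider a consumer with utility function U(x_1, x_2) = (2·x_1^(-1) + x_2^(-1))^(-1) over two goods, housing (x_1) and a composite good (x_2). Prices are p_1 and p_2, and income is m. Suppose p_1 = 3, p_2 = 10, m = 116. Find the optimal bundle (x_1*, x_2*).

From the CES first-order condition, 2·(x_2/x_1)^(2) = p_1/p_2.
Solve for the ratio: x_2/x_1 = [(1/2)·p_1/p_2]^(0.5).
With the ratio pinned down, the budget gives x_1* = m/(p_1 + p_2·(x_2/x_1)) and x_2* = (x_2/x_1)·x_1*.
Numerically x_2/x_1 = 0.387298, so x_1* = 116/(3 + 10·0.387298) = 16.8777 and x_2* = 0.387298·16.8777 = 6.5367.

x_1* = 16.8777, x_2* = 6.5367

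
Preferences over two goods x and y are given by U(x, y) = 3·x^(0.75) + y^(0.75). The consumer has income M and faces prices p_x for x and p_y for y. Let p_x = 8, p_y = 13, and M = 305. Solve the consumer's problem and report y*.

MU_x ∝ 3·x^(-0.25), MU_y ∝ y^(-0.25), so MRS = 3·(y/x)^(0.25) = p_x/p_y.
Hence y/x = ((1/3)·p_x/p_y)^(1/(0.25)), i.e. raised to the 4 power.
With the ratio pinned down, the budget gives x* = M/(p_x + p_y·(y/x)) and y* = (y/x)·x*.
Numerically y/x = 0.001771, so x* = 305/(8 + 13·0.001771) = 38.0156 and y* = 0.001771·38.0156 = 0.0673.

y* = 0.0673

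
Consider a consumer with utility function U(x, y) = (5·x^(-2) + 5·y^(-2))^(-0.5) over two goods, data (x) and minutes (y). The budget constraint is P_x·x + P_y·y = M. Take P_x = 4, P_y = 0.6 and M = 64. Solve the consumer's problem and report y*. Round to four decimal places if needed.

y* = 23.4835

Numerically y/x = 1.882072, so x* = 64/(4 + 0.6·1.882072) = 12.4775 and y* = 1.882072·12.4775 = 23.4835.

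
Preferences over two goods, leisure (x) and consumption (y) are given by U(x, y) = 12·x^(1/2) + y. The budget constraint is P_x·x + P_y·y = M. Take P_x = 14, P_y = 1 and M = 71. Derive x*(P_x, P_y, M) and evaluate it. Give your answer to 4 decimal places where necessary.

Plugging in: x* = (6·1/14)² = 0.1837.

x* = 0.1837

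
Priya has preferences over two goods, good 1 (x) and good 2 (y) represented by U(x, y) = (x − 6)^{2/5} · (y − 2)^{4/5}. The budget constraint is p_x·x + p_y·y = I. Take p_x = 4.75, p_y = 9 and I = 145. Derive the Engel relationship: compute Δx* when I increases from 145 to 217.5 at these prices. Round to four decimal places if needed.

Let x' = x−6, y' = y−2. MRS = (1/2)·y'/x' = p_x/p_y.
After buying the subsistence bundle (6, 2), a share 1/3 of the remaining income goes to x: x* = 6 + 1/3·(I − 6p_x − 2p_y)/p_x.
Discretionary income = 145 − 6·4.75 − 2·9 = 98.5; x* = 6 + 1/3·98.5/4.75 = 12.9123.
At I' = 217.5: x* = 18. Change: 18 − 12.9123 = 5.0877.

Δx* = 5.0877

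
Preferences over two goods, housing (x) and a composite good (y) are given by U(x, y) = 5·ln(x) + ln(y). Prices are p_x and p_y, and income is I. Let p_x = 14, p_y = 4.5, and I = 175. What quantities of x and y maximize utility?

x* = 10.4167, y* = 6.4815

The MRS is 5·y/x. Set MRS = p_x/p_y.
So 5·p_y·y = p_x·x; combined with the budget, a share 5/6 of income goes to x.
Demand: x*(p_x,p_y,I) = 5/6·I/p_x and y* = 1/6·I/p_y.
At p_x=14, p_y=4.5, I=175: x* = 5/6·175/14 = 10.4167, y* = 6.4815.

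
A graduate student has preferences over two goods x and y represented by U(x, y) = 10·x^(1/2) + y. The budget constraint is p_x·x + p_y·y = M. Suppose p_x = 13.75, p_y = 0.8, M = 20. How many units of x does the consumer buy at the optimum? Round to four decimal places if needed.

x* = 0.0846

Thus x* = (5·p_y/p_x)² — independent of M — with the rest of income spent on y.
Plugging in: x* = (5·0.8/13.75)² = 0.0846.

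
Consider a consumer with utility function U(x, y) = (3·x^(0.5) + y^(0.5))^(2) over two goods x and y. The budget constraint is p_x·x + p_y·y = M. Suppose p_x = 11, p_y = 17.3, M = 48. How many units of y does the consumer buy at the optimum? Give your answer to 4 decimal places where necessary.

MRS = MU_x/MU_y = 3·(y/x)^(0.5). Set equal to p_x/p_y.
Solve for the ratio: y/x = [(1/3)·p_x/p_y]^(2).
Substitute y = (y/x)·x into the budget: x* = M/(p_x + p_y·(y/x)).
Numerically y/x = 0.044921, so x* = 48/(11 + 17.3·0.044921) = 4.0757 and y* = 0.044921·4.0757 = 0.1831.

y* = 0.1831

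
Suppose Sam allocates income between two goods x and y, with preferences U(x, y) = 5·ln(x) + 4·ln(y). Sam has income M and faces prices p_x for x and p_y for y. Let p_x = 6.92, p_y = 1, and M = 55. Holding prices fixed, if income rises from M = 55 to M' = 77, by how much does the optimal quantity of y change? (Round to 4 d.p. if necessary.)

The MRS is (5/4)·y/x. Set MRS = p_x/p_y.
Rearranging, p_y·y = (4/5)·p_x·x. Substituting into the budget gives p_x·x·(1 + (4/5)) = M.
Demand: x*(p_x,p_y,M) = 5/9·M/p_x and y* = 4/9·M/p_y.
At p_x=6.92, p_y=1, M=55: y* = 4/9·55/1 = 24.4444.
At M' = 77: y* = 34.2222. Change: 34.2222 − 24.4444 = 9.7778.

Δy* = 9.7778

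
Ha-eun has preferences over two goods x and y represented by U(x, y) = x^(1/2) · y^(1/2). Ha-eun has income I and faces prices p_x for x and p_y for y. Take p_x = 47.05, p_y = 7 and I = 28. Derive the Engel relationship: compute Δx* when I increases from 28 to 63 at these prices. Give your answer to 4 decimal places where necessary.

The MRS is y/x. Set MRS = p_x/p_y.
Rearranging, p_y·y = p_x·x. Substituting into the budget gives p_x·x·(1 + 1) = I.
Demand: x*(p_x,p_y,I) = 0.5·I/p_x and y* = 0.5·I/p_y.
At p_x=47.05, p_y=7, I=28: x* = 0.5·28/47.05 = 0.2976.
At I' = 63: x* = 0.6695. Change: 0.6695 − 0.2976 = 0.3719.

Δx* = 0.3719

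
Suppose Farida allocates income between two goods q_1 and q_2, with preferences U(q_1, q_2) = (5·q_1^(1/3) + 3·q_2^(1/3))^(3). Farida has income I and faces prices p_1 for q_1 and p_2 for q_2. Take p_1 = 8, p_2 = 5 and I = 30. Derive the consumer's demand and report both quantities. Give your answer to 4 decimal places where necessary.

MRS = MU_q_1/MU_q_2 = (5/3)·(q_2/q_1)^(2/3). Set equal to p_1/p_2.
Hence q_2/q_1 = ((3/5)·p_1/p_2)^(1/(2/3)), i.e. raised to the 1.5 power.
Substitute q_2 = (q_2/q_1)·q_1 into the budget: q_1* = I/(p_1 + p_2·(q_2/q_1)).
Numerically q_2/q_1 = 0.940604, so q_1* = 30/(8 + 5·0.940604) = 2.3616 and q_2* = 0.940604·2.3616 = 2.2214.

q_1* = 2.3616, q_2* = 2.2214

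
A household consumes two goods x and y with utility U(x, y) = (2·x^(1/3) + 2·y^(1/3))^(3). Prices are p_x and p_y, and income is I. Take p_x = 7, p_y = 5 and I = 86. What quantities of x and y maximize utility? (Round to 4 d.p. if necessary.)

MRS = MU_x/MU_y = (y/x)^(2/3). Set equal to p_x/p_y.
Solve for the ratio: y/x = [p_x/p_y]^(1.5).
With the ratio pinned down, the budget gives x* = I/(p_x + p_y·(y/x)) and y* = (y/x)·x*.
Numerically y/x = 1.656502, so x* = 86/(7 + 5·1.656502) = 5.6273 and y* = 1.656502·5.6273 = 9.3217.

x* = 5.6273, y* = 9.3217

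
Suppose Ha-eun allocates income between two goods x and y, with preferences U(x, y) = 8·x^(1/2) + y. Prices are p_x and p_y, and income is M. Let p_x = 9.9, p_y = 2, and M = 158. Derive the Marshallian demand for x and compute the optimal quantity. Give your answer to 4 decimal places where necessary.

x* = 0.653

Set MRS = p_x/p_y: 4·x^(−1/2) = p_x/p_y.
Solve: √x = 4·p_y/p_x, so x*(p_x,p_y) = (4·p_y/p_x)², and y* = (M − p_x·x*)/p_y.
Plugging in: x* = (4·2/9.9)² = 0.653.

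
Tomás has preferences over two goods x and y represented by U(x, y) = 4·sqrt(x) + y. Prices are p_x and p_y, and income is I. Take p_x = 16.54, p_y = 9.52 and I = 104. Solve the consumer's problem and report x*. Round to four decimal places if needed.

Set MRS = p_x/p_y: 2·x^(−1/2) = p_x/p_y.
Solve: √x = 2·p_y/p_x, so x*(p_x,p_y) = (2·p_y/p_x)², and y* = (I − p_x·x*)/p_y.
Plugging in: x* = (2·9.52/16.54)² = 1.3251.

x* = 1.3251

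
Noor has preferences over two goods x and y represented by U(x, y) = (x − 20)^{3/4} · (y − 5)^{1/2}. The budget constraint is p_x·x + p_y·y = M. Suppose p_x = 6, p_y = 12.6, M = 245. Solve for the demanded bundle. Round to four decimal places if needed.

x* = 26.2, y* = 6.9683

Let x' = x−20, y' = y−5. MRS = (3/2)·y'/x' = p_x/p_y.
Substituting into the budget: x* = 20 + 0.6·(M − 20·p_x − 5·p_y)/p_x, and y* = 5 + 0.4·(…)/p_y.
Discretionary income = 245 − 20·6 − 5·12.6 = 62; x* = 20 + 0.6·62/6 = 26.2; y* = 5 + 0.4·62/12.6 = 6.9683.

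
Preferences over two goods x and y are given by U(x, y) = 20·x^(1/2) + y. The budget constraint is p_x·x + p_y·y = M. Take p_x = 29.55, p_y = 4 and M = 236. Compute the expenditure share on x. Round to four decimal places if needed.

Solve: √x = 10·p_y/p_x, so x*(p_x,p_y) = (10·p_y/p_x)², and y* = (M − p_x·x*)/p_y.
Plugging in: x* = (10·4/29.55)² = 1.8323, y* = 45.4636.
Expenditure on x: 29.55·1.8323 = 54.1455; share = 0.2294.

share on x = 0.2294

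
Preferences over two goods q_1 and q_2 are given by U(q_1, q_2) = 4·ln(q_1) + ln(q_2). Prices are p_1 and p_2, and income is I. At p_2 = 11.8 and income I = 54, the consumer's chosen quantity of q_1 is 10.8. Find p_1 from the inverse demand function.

p_1 = 4

Tangency: MRS = 4·q_2/q_1 = p_1/p_2.
So 4·p_2·q_2 = p_1·q_1; combined with the budget, a share 0.8 of income goes to q_1.
Demand: q_1*(p_1,p_2,I) = 0.8·I/p_1 and q_2* = 0.2·I/p_2.
Set q_1* = 10.8 in the demand function and solve for p_1: p_1 = 4.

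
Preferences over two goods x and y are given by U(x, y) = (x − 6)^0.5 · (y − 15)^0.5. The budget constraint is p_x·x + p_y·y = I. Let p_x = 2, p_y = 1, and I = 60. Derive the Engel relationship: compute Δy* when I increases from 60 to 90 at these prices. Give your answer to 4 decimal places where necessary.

Δy* = 15

Substituting into the budget: x* = 6 + 0.5·(I − 6·p_x − 15·p_y)/p_x, and y* = 15 + 0.5·(…)/p_y.
Discretionary income = 60 − 6·2 − 15·1 = 33; y* = 15 + 0.5·33/1 = 31.5.
At I' = 90: y* = 46.5. Change: 46.5 − 31.5 = 15.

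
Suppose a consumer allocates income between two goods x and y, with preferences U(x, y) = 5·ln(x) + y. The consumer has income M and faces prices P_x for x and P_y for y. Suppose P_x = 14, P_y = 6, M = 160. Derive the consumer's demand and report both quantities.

x* = 2.1429, y* = 21.6667

At the given prices: x* = 5·6/14 = 2.1429, and y* = 21.6667.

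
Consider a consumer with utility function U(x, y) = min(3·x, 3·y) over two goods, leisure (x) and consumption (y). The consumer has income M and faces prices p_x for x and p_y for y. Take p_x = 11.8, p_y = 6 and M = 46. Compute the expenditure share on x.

Here 3·11.8 + 3·6 = 53.4, giving x* = 2.5843 and y* = 2.5843.
Expenditure on x: 11.8·2.5843 = 30.4944; share = 0.6629.

share on x = 0.6629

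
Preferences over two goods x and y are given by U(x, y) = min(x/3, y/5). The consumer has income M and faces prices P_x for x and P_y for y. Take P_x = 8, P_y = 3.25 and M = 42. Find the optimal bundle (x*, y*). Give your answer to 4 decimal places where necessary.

x* = 3.1304, y* = 5.2174

Leontief preferences: the optimum is at the kink where x/3 = y/5, i.e. y = (5/3)·x.
Budget: P_x·x + P_y·(5/3)·x = M, so (3·P_x + 5·P_y)·x = 3·M.
Demand: x*(P_x,P_y,M) = 3·M/(3·P_x + 5·P_y), y* = 5·M/(3·P_x + 5·P_y).
Here 3·8 + 5·3.25 = 40.25, giving x* = 3.1304 and y* = 5.2174.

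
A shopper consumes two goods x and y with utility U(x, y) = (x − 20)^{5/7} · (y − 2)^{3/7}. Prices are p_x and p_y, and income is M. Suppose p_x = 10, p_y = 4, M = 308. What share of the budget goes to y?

Discretionary income = 308 − 20·10 − 2·4 = 100; x* = 20 + 0.625·100/10 = 26.25; y* = 2 + 0.375·100/4 = 11.375.
Expenditure on y: 4·11.375 = 45.5; share = 0.1477.

share on y = 0.1477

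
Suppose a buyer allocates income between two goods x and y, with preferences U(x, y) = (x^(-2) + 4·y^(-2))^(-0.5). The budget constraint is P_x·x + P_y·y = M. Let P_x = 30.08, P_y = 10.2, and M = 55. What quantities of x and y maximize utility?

x* = 1.0319, y* = 2.349

MRS = MU_x/MU_y = (1/4)·(y/x)^(3). Set equal to P_x/P_y.
Solve for the ratio: y/x = [4·P_x/P_y]^(1/3).
With the ratio pinned down, the budget gives x* = M/(P_x + P_y·(y/x)) and y* = (y/x)·x*.
Numerically y/x = 2.276386, so x* = 55/(30.08 + 10.2·2.276386) = 1.0319 and y* = 2.276386·1.0319 = 2.349.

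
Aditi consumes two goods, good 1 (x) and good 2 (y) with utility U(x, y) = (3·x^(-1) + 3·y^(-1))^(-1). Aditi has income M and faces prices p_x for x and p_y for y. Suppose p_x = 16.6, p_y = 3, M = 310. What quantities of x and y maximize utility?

x* = 13.104, y* = 30.8246

From the CES first-order condition, (y/x)^(2) = p_x/p_y.
Solve for the ratio: y/x = [p_x/p_y]^(0.5).
Substitute y = (y/x)·x into the budget: x* = M/(p_x + p_y·(y/x)).
Numerically y/x = 2.352304, so x* = 310/(16.6 + 3·2.352304) = 13.104 and y* = 2.352304·13.104 = 30.8246.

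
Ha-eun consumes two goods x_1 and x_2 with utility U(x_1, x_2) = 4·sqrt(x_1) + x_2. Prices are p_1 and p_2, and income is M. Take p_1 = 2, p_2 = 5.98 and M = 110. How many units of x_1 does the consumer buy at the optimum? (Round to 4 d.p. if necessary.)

Utility is quasi-linear in x_2; the FOC for x_1 is 2/√x_1 = p_1/p_2.
Thus x_1* = (2·p_2/p_1)² — independent of M — with the rest of income spent on x_2.
Plugging in: x_1* = (2·5.98/2)² = 35.7604.

x_1* = 35.7604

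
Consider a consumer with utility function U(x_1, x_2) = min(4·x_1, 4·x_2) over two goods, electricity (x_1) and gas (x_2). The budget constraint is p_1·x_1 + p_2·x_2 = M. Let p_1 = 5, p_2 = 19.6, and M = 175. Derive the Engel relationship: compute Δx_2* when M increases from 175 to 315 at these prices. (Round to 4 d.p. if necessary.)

Leontief preferences: the optimum is at the kink where x_1/4 = x_2/4, i.e. x_2 = x_1.
Budget: p_1·x_1 + p_2·x_1 = M, so (4·p_1 + 4·p_2)·x_1 = 4·M.
Demand: x_1*(p_1,p_2,M) = 4·M/(4·p_1 + 4·p_2), x_2* = 4·M/(4·p_1 + 4·p_2).
Here 4·5 + 4·19.6 = 98.4, giving x_2* = 7.1138.
At M' = 315: x_2* = 12.8049. Change: 12.8049 − 7.1138 = 5.6911.

Δx_2* = 5.6911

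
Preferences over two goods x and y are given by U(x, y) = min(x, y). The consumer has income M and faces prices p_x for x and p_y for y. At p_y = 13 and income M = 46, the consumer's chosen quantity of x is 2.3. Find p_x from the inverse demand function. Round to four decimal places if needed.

With perfect complements, no substitution: consume in ratio x:y = 1:1.
Budget: p_x·x + p_y·x = M, so (p_x + p_y)·x = M.
Demand: x*(p_x,p_y,M) = M/(p_x + p_y), y* = M/(p_x + p_y).
Set x* = 2.3 in the demand function and solve for p_x: p_x = 7.

p_x = 7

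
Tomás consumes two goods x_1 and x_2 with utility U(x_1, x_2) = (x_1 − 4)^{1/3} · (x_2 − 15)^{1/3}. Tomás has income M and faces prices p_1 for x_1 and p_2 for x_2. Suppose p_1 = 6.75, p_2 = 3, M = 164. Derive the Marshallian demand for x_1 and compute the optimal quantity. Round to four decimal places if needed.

This is Cobb-Douglas in (x_1−4, x_2−15): tangency gives 1/3·p_2·(x_2−15) = 1/3·p_1·(x_1−4).
Substituting into the budget: x_1* = 4 + 0.5·(M − 4·p_1 − 15·p_2)/p_1, and x_2* = 15 + 0.5·(…)/p_2.
Discretionary income = 164 − 4·6.75 − 15·3 = 92; x_1* = 4 + 0.5·92/6.75 = 10.8148.

x_1* = 10.8148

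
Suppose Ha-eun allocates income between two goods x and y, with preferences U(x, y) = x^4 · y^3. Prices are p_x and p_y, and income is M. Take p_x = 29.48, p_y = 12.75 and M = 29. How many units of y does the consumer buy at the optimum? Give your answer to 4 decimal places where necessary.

y* = 0.9748

MU_x/MU_y = (4·y)/(3·x); tangency sets this equal to p_x/p_y.
So 4·p_y·y = 3·p_x·x; combined with the budget, a share 4/7 of income goes to x.
Demand: x*(p_x,p_y,M) = 4/7·M/p_x and y* = 3/7·M/p_y.
At p_x=29.48, p_y=12.75, M=29: y* = 3/7·29/12.75 = 0.9748.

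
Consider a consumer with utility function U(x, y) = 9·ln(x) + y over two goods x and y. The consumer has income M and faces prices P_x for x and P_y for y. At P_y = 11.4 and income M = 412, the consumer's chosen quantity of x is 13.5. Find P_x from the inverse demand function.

Set MRS = P_x/P_y: (9/x)/1 = P_x/P_y.
So x*(P_x,P_y) = 9·P_y/P_x, independent of income; and y* = (M − 9·P_y)/P_y.
Set x* = 13.5 in the demand function and solve for P_x: P_x = 7.6.

P_x = 7.6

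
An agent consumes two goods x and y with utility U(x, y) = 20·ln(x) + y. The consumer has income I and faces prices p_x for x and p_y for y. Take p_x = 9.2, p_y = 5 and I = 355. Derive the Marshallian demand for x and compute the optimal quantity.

x* = 10.8696

Set MRS = p_x/p_y: (20/x)/1 = p_x/p_y.
So x*(p_x,p_y) = 20·p_y/p_x, independent of income; and y* = (I − 20·p_y)/p_y.
At the given prices: x* = 20·5/9.2 = 10.8696.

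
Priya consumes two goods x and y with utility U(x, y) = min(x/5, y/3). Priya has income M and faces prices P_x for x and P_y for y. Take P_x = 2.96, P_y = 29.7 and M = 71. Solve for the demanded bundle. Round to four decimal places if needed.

x* = 3.4167, y* = 2.05

With perfect complements, no substitution: consume in ratio x:y = 5:3.
Budget: P_x·x + P_y·(3/5)·x = M, so (5·P_x + 3·P_y)·x = 5·M.
Demand: x*(P_x,P_y,M) = 5·M/(5·P_x + 3·P_y), y* = 3·M/(5·P_x + 3·P_y).
Here 5·2.96 + 3·29.7 = 103.9, giving x* = 3.4167 and y* = 2.05.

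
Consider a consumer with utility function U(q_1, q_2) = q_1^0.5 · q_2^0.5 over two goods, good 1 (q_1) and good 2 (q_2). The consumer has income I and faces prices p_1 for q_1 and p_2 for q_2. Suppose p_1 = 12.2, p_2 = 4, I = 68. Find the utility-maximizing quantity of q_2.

The MRS is q_2/q_1. Set MRS = p_1/p_2.
Rearranging, p_2·q_2 = p_1·q_1. Substituting into the budget gives p_1·q_1·(1 + 1) = I.
Demand: q_1*(p_1,p_2,I) = 0.5·I/p_1 and q_2* = 0.5·I/p_2.
At p_1=12.2, p_2=4, I=68: q_2* = 0.5·68/4 = 8.5.

q_2* = 8.5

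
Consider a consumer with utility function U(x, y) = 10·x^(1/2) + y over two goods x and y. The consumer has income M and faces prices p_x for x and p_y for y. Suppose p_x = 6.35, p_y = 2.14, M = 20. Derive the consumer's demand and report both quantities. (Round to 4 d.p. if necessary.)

x* = 2.8394, y* = 0.9206

Plugging in: x* = (5·2.14/6.35)² = 2.8394, y* = 0.9206.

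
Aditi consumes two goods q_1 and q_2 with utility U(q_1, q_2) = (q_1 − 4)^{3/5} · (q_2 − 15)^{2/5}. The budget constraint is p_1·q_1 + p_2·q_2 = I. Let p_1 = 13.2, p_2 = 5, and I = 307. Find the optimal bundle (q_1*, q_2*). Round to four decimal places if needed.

q_1* = 12.1455, q_2* = 29.336

Substituting into the budget: q_1* = 4 + 0.6·(I − 4·p_1 − 15·p_2)/p_1, and q_2* = 15 + 0.4·(…)/p_2.
Discretionary income = 307 − 4·13.2 − 15·5 = 179.2; q_1* = 4 + 0.6·179.2/13.2 = 12.1455; q_2* = 15 + 0.4·179.2/5 = 29.336.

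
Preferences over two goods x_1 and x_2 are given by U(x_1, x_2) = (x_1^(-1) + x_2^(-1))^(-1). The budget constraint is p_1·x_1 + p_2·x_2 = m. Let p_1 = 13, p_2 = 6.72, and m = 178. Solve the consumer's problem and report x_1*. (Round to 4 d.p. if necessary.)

Substitute x_2 = (x_2/x_1)·x_1 into the budget: x_1* = m/(p_1 + p_2·(x_2/x_1)).
Numerically x_2/x_1 = 1.390872, so x_1* = 178/(13 + 6.72·1.390872) = 7.9654.

x_1* = 7.9654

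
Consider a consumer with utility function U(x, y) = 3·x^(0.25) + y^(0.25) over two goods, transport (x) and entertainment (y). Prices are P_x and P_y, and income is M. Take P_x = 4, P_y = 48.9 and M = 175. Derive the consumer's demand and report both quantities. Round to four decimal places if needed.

With the ratio pinned down, the budget gives x* = M/(P_x + P_y·(y/x)) and y* = (y/x)·x*.
Numerically y/x = 0.008207, so x* = 175/(4 + 48.9·0.008207) = 39.7609 and y* = 0.008207·39.7609 = 0.3263.

x* = 39.7609, y* = 0.3263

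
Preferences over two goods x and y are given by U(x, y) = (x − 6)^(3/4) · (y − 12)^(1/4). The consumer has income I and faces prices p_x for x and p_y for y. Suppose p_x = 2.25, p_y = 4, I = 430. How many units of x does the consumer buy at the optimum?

x* = 128.8333

Discretionary income = 430 − 6·2.25 − 12·4 = 368.5; x* = 6 + 0.75·368.5/2.25 = 128.8333.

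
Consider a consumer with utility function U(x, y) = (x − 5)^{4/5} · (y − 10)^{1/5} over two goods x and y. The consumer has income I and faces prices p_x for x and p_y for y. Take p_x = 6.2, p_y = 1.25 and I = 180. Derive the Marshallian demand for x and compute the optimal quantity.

Substituting into the budget: x* = 5 + 0.8·(I − 5·p_x − 10·p_y)/p_x, and y* = 10 + 0.2·(…)/p_y.
Discretionary income = 180 − 5·6.2 − 10·1.25 = 136.5; x* = 5 + 0.8·136.5/6.2 = 22.6129.

x* = 22.6129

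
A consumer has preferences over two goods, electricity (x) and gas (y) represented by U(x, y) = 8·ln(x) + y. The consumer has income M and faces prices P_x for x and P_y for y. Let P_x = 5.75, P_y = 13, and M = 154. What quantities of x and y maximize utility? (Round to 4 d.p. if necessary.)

x* = 18.087, y* = 3.8462

Set MRS = P_x/P_y: (8/x)/1 = P_x/P_y.
So x*(P_x,P_y) = 8·P_y/P_x, independent of income; and y* = (M − 8·P_y)/P_y.
At the given prices: x* = 8·13/5.75 = 18.087, and y* = 3.8462.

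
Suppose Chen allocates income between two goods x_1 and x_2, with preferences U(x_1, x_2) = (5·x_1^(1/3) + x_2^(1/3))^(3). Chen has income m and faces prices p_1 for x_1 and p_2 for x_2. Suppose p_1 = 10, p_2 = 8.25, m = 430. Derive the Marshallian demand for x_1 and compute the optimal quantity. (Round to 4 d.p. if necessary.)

From the CES first-order condition, 5·(x_2/x_1)^(2/3) = p_1/p_2.
Solve for the ratio: x_2/x_1 = [(1/5)·p_1/p_2]^(1.5).
Substitute x_2 = (x_2/x_1)·x_1 into the budget: x_1* = m/(p_1 + p_2·(x_2/x_1)).
Numerically x_2/x_1 = 0.119361, so x_1* = 430/(10 + 8.25·0.119361) = 39.1452.

x_1* = 39.1452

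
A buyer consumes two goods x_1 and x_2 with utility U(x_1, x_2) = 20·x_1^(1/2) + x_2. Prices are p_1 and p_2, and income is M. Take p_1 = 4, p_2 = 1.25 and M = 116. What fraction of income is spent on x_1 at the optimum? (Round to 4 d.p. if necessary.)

Set MRS = p_1/p_2: 10·x_1^(−1/2) = p_1/p_2.
Solve: √x_1 = 10·p_2/p_1, so x_1*(p_1,p_2) = (10·p_2/p_1)², and x_2* = (M − p_1·x_1*)/p_2.
Plugging in: x_1* = (10·1.25/4)² = 9.7656, x_2* = 61.55.
Expenditure on x_1: 4·9.7656 = 39.0625; share = 0.3367.

share on x_1 = 0.3367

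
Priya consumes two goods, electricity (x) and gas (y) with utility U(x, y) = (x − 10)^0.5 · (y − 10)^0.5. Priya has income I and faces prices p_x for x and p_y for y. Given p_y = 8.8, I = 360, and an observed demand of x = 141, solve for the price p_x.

p_x = 1

MRS = (y−10)/(x−10). Tangency with p_x/p_y gives y−10 = (p_x/p_y)·(x−10).
Substituting into the budget: x* = 10 + 0.5·(I − 10·p_x − 10·p_y)/p_x, and y* = 10 + 0.5·(…)/p_y.
Set x* = 141 in the demand function and solve for p_x: p_x = 1.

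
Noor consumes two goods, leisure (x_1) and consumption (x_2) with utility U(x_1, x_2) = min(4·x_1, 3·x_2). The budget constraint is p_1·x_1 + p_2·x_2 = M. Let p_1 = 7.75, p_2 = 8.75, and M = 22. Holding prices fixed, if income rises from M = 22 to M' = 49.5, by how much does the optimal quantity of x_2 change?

Leontief preferences: the optimum is at the kink where x_1/3 = x_2/4, i.e. x_2 = (4/3)·x_1.
Budget: p_1·x_1 + p_2·(4/3)·x_1 = M, so (3·p_1 + 4·p_2)·x_1 = 3·M.
Demand: x_1*(p_1,p_2,M) = 3·M/(3·p_1 + 4·p_2), x_2* = 4·M/(3·p_1 + 4·p_2).
Here 3·7.75 + 4·8.75 = 58.25, giving x_2* = 1.5107.
At M' = 49.5: x_2* = 3.3991. Change: 3.3991 − 1.5107 = 1.8884.

Δx_2* = 1.8884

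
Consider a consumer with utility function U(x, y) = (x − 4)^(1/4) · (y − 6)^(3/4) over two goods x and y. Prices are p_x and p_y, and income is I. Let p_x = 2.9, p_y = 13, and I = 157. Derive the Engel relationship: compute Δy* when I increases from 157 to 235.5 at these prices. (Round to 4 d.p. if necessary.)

This is Cobb-Douglas in (x−4, y−6): tangency gives 0.25·p_y·(y−6) = 0.75·p_x·(x−4).
Substituting into the budget: x* = 4 + 0.25·(I − 4·p_x − 6·p_y)/p_x, and y* = 6 + 0.75·(…)/p_y.
Discretionary income = 157 − 4·2.9 − 6·13 = 67.4; y* = 6 + 0.75·67.4/13 = 9.8885.
At I' = 235.5: y* = 14.4173. Change: 14.4173 − 9.8885 = 4.5288.

Δy* = 4.5288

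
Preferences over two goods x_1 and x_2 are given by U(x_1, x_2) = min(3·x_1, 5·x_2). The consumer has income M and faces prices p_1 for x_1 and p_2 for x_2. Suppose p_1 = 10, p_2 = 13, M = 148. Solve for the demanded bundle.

Leontief preferences: the optimum is at the kink where x_1/5 = x_2/3, i.e. x_2 = (3/5)·x_1.
Budget: p_1·x_1 + p_2·(3/5)·x_1 = M, so (5·p_1 + 3·p_2)·x_1 = 5·M.
Demand: x_1*(p_1,p_2,M) = 5·M/(5·p_1 + 3·p_2), x_2* = 3·M/(5·p_1 + 3·p_2).
Here 5·10 + 3·13 = 89, giving x_1* = 8.3146 and x_2* = 4.9888.

x_1* = 8.3146, x_2* = 4.9888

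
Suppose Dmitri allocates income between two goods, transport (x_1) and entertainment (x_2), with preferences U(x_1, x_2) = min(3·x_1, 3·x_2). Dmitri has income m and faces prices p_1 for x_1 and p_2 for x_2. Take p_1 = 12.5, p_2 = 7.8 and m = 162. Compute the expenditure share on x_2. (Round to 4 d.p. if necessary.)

With perfect complements, no substitution: consume in ratio x_1:x_2 = 3:3.
Budget: p_1·x_1 + p_2·x_1 = m, so (3·p_1 + 3·p_2)·x_1 = 3·m.
Demand: x_1*(p_1,p_2,m) = 3·m/(3·p_1 + 3·p_2), x_2* = 3·m/(3·p_1 + 3·p_2).
Here 3·12.5 + 3·7.8 = 60.9, giving x_1* = 7.9803 and x_2* = 7.9803.
Expenditure on x_2: 7.8·7.9803 = 62.2463; share = 0.3842.

share on x_2 = 0.3842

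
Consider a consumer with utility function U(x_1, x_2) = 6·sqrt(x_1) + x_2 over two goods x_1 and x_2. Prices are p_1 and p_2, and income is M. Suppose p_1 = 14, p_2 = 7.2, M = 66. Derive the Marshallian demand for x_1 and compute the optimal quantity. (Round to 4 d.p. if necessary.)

x_1* = 2.3804

Utility is quasi-linear in x_2; the FOC for x_1 is 3/√x_1 = p_1/p_2.
Solve: √x_1 = 3·p_2/p_1, so x_1*(p_1,p_2) = (3·p_2/p_1)², and x_2* = (M − p_1·x_1*)/p_2.
Plugging in: x_1* = (3·7.2/14)² = 2.3804.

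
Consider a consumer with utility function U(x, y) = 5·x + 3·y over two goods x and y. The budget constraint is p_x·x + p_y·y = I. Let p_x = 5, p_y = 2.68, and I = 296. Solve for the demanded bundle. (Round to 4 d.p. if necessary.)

x* = 0, y* = 110.4478

Linear utility — the consumer picks whichever good has higher MU/price: 5/5 = 1 vs 3/2.68 = 1.1194.
y gives more utility per dollar, so spend all income on y: y* = I/p_y, x* = 0.
Numerically: x* = 0, y* = 110.4478.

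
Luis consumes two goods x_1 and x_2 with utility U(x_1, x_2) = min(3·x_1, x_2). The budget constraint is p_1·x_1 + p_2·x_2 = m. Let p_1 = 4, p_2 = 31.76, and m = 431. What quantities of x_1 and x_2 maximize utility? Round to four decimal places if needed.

x_1* = 4.3413, x_2* = 13.0238

With perfect complements, no substitution: consume in ratio x_1:x_2 = 1:3.
Budget: p_1·x_1 + p_2·3·x_1 = m, so (p_1 + 3·p_2)·x_1 = m.
Demand: x_1*(p_1,p_2,m) = m/(p_1 + 3·p_2), x_2* = 3·m/(p_1 + 3·p_2).
Here 4 + 3·31.76 = 99.28, giving x_1* = 4.3413 and x_2* = 13.0238.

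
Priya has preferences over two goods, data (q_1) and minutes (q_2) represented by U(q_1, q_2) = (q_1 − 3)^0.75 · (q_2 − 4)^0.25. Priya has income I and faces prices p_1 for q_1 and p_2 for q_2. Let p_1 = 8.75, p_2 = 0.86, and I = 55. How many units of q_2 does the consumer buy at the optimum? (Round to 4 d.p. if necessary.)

q_2* = 11.3576

Substituting into the budget: q_1* = 3 + 0.75·(I − 3·p_1 − 4·p_2)/p_1, and q_2* = 4 + 0.25·(…)/p_2.
Discretionary income = 55 − 3·8.75 − 4·0.86 = 25.31; q_2* = 4 + 0.25·25.31/0.86 = 11.3576.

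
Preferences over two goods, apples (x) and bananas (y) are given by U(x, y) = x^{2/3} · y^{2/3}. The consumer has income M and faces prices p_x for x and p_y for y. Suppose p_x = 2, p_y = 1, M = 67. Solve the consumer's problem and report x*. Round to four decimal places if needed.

At p_x=2, p_y=1, M=67: x* = 0.5·67/2 = 16.75.

x* = 16.75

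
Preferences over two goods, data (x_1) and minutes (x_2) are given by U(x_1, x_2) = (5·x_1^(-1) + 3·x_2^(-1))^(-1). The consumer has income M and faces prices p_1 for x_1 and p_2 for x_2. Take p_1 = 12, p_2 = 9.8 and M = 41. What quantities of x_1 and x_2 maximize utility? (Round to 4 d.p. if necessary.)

From the CES first-order condition, (5/3)·(x_2/x_1)^(2) = p_1/p_2.
Hence x_2/x_1 = ((3/5)·p_1/p_2)^(1/(2)), i.e. raised to the 0.5 power.
Substitute x_2 = (x_2/x_1)·x_1 into the budget: x_1* = M/(p_1 + p_2·(x_2/x_1)).
Numerically x_2/x_1 = 0.857143, so x_1* = 41/(12 + 9.8·0.857143) = 2.0098 and x_2* = 0.857143·2.0098 = 1.7227.

x_1* = 2.0098, x_2* = 1.7227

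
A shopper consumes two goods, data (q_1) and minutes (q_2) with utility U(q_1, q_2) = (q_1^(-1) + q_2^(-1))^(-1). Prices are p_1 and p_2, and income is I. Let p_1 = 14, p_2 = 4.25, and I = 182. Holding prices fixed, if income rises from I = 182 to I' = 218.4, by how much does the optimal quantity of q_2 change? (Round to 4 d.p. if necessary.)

MRS = MU_q_1/MU_q_2 = (q_2/q_1)^(2). Set equal to p_1/p_2.
Solve for the ratio: q_2/q_1 = [p_1/p_2]^(0.5).
With the ratio pinned down, the budget gives q_1* = I/(p_1 + p_2·(q_2/q_1)) and q_2* = (q_2/q_1)·q_1*.
Numerically q_2/q_1 = 1.81497, so q_1* = 182/(14 + 4.25·1.81497) = 8.3818 and q_2* = 1.81497·8.3818 = 15.2128.
At I' = 218.4: q_2* = 18.2553. Change: 18.2553 − 15.2128 = 3.0426.

Δq_2* = 3.0426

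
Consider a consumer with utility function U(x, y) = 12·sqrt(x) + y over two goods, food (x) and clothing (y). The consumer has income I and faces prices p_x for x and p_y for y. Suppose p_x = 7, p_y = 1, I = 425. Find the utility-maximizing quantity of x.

Set MRS = p_x/p_y: 6·x^(−1/2) = p_x/p_y.
Thus x* = (6·p_y/p_x)² — independent of I — with the rest of income spent on y.
Plugging in: x* = (6·1/7)² = 0.7347.

x* = 0.7347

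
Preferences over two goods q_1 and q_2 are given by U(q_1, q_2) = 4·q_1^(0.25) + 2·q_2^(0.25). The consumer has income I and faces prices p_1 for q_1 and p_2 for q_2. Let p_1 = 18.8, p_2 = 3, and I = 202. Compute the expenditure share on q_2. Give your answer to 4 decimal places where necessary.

share on q_2 = 0.4225

From the CES first-order condition, 2·(q_2/q_1)^(0.75) = p_1/p_2.
Hence q_2/q_1 = ((1/2)·p_1/p_2)^(1/(0.75)), i.e. raised to the 4/3 power.
Substitute q_2 = (q_2/q_1)·q_1 into the budget: q_1* = I/(p_1 + p_2·(q_2/q_1)).
Numerically q_2/q_1 = 4.585029, so q_1* = 202/(18.8 + 3·4.585029) = 6.2049 and q_2* = 4.585029·6.2049 = 28.4495.
Expenditure on q_2: 3·28.4495 = 85.3485; share = 0.4225.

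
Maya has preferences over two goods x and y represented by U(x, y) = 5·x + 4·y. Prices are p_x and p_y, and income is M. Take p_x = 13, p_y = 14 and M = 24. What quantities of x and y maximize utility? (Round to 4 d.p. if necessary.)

Perfect substitutes: compare marginal utility per dollar. 5/p_x vs 4/p_y → 0.3846 vs 0.2857.
x gives more utility per dollar, so spend all income on x: x* = M/p_x, y* = 0.
Numerically: x* = 1.8462, y* = 0.

x* = 1.8462, y* = 0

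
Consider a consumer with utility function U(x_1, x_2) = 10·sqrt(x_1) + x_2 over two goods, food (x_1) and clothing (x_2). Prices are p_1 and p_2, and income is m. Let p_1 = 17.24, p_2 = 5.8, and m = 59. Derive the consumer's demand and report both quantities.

Utility is quasi-linear in x_2; the FOC for x_1 is 5/√x_1 = p_1/p_2.
Thus x_1* = (5·p_2/p_1)² — independent of m — with the rest of income spent on x_2.
Plugging in: x_1* = (5·5.8/17.24)² = 2.8296, x_2* = 1.7617.

x_1* = 2.8296, x_2* = 1.7617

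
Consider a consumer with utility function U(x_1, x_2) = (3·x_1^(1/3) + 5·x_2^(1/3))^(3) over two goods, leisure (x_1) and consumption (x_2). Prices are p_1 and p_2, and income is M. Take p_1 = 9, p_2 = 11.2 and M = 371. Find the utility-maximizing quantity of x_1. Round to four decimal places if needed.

x_1* = 14.0748

MRS = MU_x_1/MU_x_2 = (3/5)·(x_2/x_1)^(2/3). Set equal to p_1/p_2.
Solve for the ratio: x_2/x_1 = [(5/3)·p_1/p_2]^(1.5).
With the ratio pinned down, the budget gives x_1* = M/(p_1 + p_2·(x_2/x_1)) and x_2* = (x_2/x_1)·x_1*.
Numerically x_2/x_1 = 1.549922, so x_1* = 371/(9 + 11.2·1.549922) = 14.0748.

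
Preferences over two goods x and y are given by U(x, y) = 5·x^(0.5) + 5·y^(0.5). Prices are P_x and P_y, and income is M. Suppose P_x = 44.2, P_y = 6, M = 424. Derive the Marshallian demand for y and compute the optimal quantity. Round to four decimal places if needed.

y* = 62.2205

With the ratio pinned down, the budget gives x* = M/(P_x + P_y·(y/x)) and y* = (y/x)·x*.
Numerically y/x = 54.267778, so x* = 424/(44.2 + 6·54.267778) = 1.1465 and y* = 54.267778·1.1465 = 62.2205.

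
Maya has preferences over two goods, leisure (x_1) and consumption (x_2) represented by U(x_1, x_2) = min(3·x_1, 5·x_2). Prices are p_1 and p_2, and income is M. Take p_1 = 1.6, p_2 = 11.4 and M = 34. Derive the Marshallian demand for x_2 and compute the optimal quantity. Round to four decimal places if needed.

With perfect complements, no substitution: consume in ratio x_1:x_2 = 5:3.
Budget: p_1·x_1 + p_2·(3/5)·x_1 = M, so (5·p_1 + 3·p_2)·x_1 = 5·M.
Demand: x_1*(p_1,p_2,M) = 5·M/(5·p_1 + 3·p_2), x_2* = 3·M/(5·p_1 + 3·p_2).
Here 5·1.6 + 3·11.4 = 42.2, giving x_2* = 2.4171.

x_2* = 2.4171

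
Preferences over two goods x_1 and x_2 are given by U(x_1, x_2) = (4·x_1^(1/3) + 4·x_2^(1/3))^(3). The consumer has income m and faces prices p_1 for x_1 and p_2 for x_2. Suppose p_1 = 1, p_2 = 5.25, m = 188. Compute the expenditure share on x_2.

share on x_2 = 0.3038

MU_x_1 ∝ 4·x_1^(-2/3), MU_x_2 ∝ 4·x_2^(-2/3), so MRS = (x_2/x_1)^(2/3) = p_1/p_2.
Hence x_2/x_1 = (p_1/p_2)^(1/(2/3)), i.e. raised to the 1.5 power.
With the ratio pinned down, the budget gives x_1* = m/(p_1 + p_2·(x_2/x_1)) and x_2* = (x_2/x_1)·x_1*.
Numerically x_2/x_1 = 0.083131, so x_1* = 188/(1 + 5.25·0.083131) = 130.8795 and x_2* = 0.083131·130.8795 = 10.8801.
Expenditure on x_2: 5.25·10.8801 = 57.1205; share = 0.3038.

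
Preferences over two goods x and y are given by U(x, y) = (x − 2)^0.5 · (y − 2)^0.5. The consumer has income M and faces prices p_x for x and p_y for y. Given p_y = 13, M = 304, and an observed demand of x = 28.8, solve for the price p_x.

MRS = (y−2)/(x−2). Tangency with p_x/p_y gives y−2 = (p_x/p_y)·(x−2).
Substituting into the budget: x* = 2 + 0.5·(M − 2·p_x − 2·p_y)/p_x, and y* = 2 + 0.5·(…)/p_y.
Set x* = 28.8 in the demand function and solve for p_x: p_x = 5.

p_x = 5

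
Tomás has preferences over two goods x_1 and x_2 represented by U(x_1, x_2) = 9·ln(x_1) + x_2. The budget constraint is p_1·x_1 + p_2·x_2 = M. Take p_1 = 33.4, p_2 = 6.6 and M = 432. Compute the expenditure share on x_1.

share on x_1 = 0.1375

MU_x_1 = 9/x_1, MU_x_2 = 1. Tangency: 9/x_1 = p_1/p_2.
So x_1*(p_1,p_2) = 9·p_2/p_1, independent of income; and x_2* = (M − 9·p_2)/p_2.
At the given prices: x_1* = 9·6.6/33.4 = 1.7784, and x_2* = 56.4545.
Expenditure on x_1: 33.4·1.7784 = 59.4; share = 0.1375.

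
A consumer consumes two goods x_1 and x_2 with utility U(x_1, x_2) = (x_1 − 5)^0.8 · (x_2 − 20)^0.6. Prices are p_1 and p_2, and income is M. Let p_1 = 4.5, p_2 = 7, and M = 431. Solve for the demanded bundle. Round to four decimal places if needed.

x_1* = 39.0952, x_2* = 36.4388

Substituting into the budget: x_1* = 5 + 4/7·(M − 5·p_1 − 20·p_2)/p_1, and x_2* = 20 + 3/7·(…)/p_2.
Discretionary income = 431 − 5·4.5 − 20·7 = 268.5; x_1* = 5 + 4/7·268.5/4.5 = 39.0952; x_2* = 20 + 3/7·268.5/7 = 36.4388.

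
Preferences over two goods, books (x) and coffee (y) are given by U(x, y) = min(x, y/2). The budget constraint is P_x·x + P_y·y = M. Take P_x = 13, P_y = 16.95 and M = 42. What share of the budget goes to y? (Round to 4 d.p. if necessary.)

share on y = 0.7228

With perfect complements, no substitution: consume in ratio x:y = 1:2.
Budget: P_x·x + P_y·2·x = M, so (P_x + 2·P_y)·x = M.
Demand: x*(P_x,P_y,M) = M/(P_x + 2·P_y), y* = 2·M/(P_x + 2·P_y).
Here 13 + 2·16.95 = 46.9, giving x* = 0.8955 and y* = 1.791.
Expenditure on y: 16.95·1.791 = 30.3582; share = 0.7228.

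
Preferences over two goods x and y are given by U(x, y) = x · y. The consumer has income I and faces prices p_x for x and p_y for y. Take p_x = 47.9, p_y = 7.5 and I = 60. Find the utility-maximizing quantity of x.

x* = 0.6263

The MRS is y/x. Set MRS = p_x/p_y.
Rearranging, p_y·y = p_x·x. Substituting into the budget gives p_x·x·(1 + 1) = I.
Demand: x*(p_x,p_y,I) = 0.5·I/p_x and y* = 0.5·I/p_y.
At p_x=47.9, p_y=7.5, I=60: x* = 0.5·60/47.9 = 0.6263.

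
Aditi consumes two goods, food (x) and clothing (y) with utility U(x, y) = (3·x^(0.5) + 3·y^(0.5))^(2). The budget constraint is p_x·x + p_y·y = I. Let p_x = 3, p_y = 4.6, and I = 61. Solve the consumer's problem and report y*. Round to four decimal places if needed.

From the CES first-order condition, (y/x)^(0.5) = p_x/p_y.
Hence y/x = (p_x/p_y)^(1/(0.5)), i.e. raised to the 2 power.
Substitute y = (y/x)·x into the budget: x* = I/(p_x + p_y·(y/x)).
Numerically y/x = 0.425331, so x* = 61/(3 + 4.6·0.425331) = 12.307 and y* = 0.425331·12.307 = 5.2346.

y* = 5.2346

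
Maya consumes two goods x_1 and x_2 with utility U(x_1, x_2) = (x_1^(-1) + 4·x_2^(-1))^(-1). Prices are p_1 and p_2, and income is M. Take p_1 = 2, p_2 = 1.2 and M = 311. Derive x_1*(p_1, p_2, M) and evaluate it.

x_1* = 60.9997

From the CES first-order condition, (1/4)·(x_2/x_1)^(2) = p_1/p_2.
Solve for the ratio: x_2/x_1 = [4·p_1/p_2]^(0.5).
Substitute x_2 = (x_2/x_1)·x_1 into the budget: x_1* = M/(p_1 + p_2·(x_2/x_1)).
Numerically x_2/x_1 = 2.581989, so x_1* = 311/(2 + 1.2·2.581989) = 60.9997.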